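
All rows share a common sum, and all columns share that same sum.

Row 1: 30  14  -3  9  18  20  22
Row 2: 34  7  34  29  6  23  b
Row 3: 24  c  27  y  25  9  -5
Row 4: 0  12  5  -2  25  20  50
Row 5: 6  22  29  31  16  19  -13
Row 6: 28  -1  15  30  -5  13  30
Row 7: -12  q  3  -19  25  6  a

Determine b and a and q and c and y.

Rows 1 and 4 both sum to 110, so that's the common total.
The known cells in column 4 total 78, leaving 110 − 78 = 32 for the blank.
The known cells in row 3 total 112, leaving 110 − 112 = -2 for the blank.
The known cells in column 2 total 52, leaving 110 − 52 = 58 for the blank.
The known cells in row 7 total 61, leaving 110 − 61 = 49 for the blank.
The known cells in row 2 total 133, leaving 110 − 133 = -23 for the blank.

b = -23, a = 49, q = 58, c = -2, y = 32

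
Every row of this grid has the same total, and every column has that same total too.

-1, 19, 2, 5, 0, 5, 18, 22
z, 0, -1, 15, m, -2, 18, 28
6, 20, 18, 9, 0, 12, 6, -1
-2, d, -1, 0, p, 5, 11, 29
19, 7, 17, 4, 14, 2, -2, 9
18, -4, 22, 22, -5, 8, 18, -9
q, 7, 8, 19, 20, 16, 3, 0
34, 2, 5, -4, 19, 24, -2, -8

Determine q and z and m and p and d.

q = -3, z = -1, m = 13, p = 9, d = 19

Rows 1 and 3 both sum to 70, so that's the common total.
Column 2 has 19 + 0 + 20 + 7 − 4 + 7 + 2 = 51; the blank must be 70 − 51 = 19.
Row 4 has -2 + 19 − 1 + 0 + 5 + 11 + 29 = 61; the blank must be 70 − 61 = 9.
Column 5 has 0 + 0 + 9 + 14 − 5 + 20 + 19 = 57; the blank must be 70 − 57 = 13.
Row 7 has 7 + 8 + 19 + 20 + 16 + 3 + 0 = 73; the blank must be 70 − 73 = -3.
Row 2 has 0 − 1 + 15 + 13 − 2 + 18 + 28 = 71; the blank must be 70 − 71 = -1.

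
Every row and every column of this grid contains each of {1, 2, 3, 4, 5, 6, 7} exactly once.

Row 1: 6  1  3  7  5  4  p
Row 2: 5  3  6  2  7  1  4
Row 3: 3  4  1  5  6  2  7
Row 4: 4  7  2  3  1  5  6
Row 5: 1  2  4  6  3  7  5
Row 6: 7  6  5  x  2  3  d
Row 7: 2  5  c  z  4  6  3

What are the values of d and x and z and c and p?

d = 1, x = 4, z = 1, c = 7, p = 2

At (row 7, col 3): column 3 already has {1, 2, 3, 4, 5, 6}, so the value is 7.
At (row 1, col 7): row 1 already has {1, 3, 4, 5, 6, 7}, so the value is 2.
Cell (6,7): column 7 already has {2, 3, 4, 5, 6, 7} → 1.
For row 6, column 4: row 6 already has {1, 2, 3, 5, 6, 7}; that leaves 4.
Cell (7,4): row 7 already has {2, 3, 4, 5, 6, 7} → 1.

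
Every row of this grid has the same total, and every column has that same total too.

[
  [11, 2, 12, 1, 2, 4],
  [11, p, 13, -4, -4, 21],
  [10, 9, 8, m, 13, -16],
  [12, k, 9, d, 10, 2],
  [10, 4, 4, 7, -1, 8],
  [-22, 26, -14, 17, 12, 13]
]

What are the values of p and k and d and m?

p = -5, k = -4, d = 3, m = 8

Rows 1 and 5 both sum to 32, so that's the common total.
The known cells in row 2 total 37, leaving 32 − 37 = -5 for the blank.
The known cells in column 2 total 36, leaving 32 − 36 = -4 for the blank.
The known cells in row 4 total 29, leaving 32 − 29 = 3 for the blank.
The known cells in row 3 total 24, leaving 32 − 24 = 8 for the blank.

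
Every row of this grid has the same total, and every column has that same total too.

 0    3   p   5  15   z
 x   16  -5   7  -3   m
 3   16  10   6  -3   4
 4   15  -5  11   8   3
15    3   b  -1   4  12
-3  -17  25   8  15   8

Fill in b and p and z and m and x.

b = 3, p = 8, z = 5, m = 4, x = 17

Rows 3 and 4 both sum to 36, so that's the common total.
Row 5 has 15 + 3 − 1 + 4 + 12 = 33; the blank must be 36 − 33 = 3.
Column 3 has -5 + 10 − 5 + 3 + 25 = 28; the blank must be 36 − 28 = 8.
Row 1 has 0 + 3 + 8 + 5 + 15 = 31; the blank must be 36 − 31 = 5.
Column 6 has 5 + 4 + 3 + 12 + 8 = 32; the blank must be 36 − 32 = 4.
Row 2 has 16 − 5 + 7 − 3 + 4 = 19; the blank must be 36 − 19 = 17.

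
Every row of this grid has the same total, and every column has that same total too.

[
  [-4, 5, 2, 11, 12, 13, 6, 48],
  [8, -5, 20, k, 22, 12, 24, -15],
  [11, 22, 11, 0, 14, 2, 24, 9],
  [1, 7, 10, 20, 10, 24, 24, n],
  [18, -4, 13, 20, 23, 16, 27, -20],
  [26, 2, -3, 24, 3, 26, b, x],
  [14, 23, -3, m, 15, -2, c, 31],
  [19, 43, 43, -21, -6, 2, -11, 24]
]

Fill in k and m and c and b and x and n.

Rows 1 and 3 both sum to 93, so that's the common total.
Row 4 has 1 + 7 + 10 + 20 + 10 + 24 + 24 = 96; the blank must be 93 − 96 = -3.
Column 8 has 48 − 15 + 9 − 3 − 20 + 31 + 24 = 74; the blank must be 93 − 74 = 19.
Row 6 has 26 + 2 − 3 + 24 + 3 + 26 + 19 = 97; the blank must be 93 − 97 = -4.
Column 7 has 6 + 24 + 24 + 24 + 27 − 4 − 11 = 90; the blank must be 93 − 90 = 3.
Row 7 has 14 + 23 − 3 + 15 − 2 + 3 + 31 = 81; the blank must be 93 − 81 = 12.
Row 2 has 8 − 5 + 20 + 22 + 12 + 24 − 15 = 66; the blank must be 93 − 66 = 27.

k = 27, m = 12, c = 3, b = -4, x = 19, n = -3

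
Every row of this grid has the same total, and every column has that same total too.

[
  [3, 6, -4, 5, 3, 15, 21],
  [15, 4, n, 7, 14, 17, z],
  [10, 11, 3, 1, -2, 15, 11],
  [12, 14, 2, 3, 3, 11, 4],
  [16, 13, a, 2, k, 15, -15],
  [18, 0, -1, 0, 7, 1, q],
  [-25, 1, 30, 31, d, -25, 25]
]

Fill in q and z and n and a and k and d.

Rows 1 and 3 both sum to 49, so that's the common total.
Row 7 has -25 + 1 + 30 + 31 − 25 + 25 = 37; the blank must be 49 − 37 = 12.
Column 5 has 3 + 14 − 2 + 3 + 7 + 12 = 37; the blank must be 49 − 37 = 12.
Row 5 has 16 + 13 + 2 + 12 + 15 − 15 = 43; the blank must be 49 − 43 = 6.
Column 3 has -4 + 3 + 2 + 6 − 1 + 30 = 36; the blank must be 49 − 36 = 13.
Row 6 has 18 + 0 − 1 + 0 + 7 + 1 = 25; the blank must be 49 − 25 = 24.
Row 2 has 15 + 4 + 13 + 7 + 14 + 17 = 70; the blank must be 49 − 70 = -21.

q = 24, z = -21, n = 13, a = 6, k = 12, d = 12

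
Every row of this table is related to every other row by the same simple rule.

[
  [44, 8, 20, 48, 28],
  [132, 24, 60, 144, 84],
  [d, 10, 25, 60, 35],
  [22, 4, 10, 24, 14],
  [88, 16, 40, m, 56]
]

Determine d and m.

d = 55, m = 96

Each row is a constant multiple of every other row — this is a multiplication table with the headers hidden.
Row 3 is 35/28 = 5/4 times row 1, so its entry in column 1 is 44 × 5/4 = 55.
Row 5 is 56/28 = 2/1 times row 1, so its entry in column 4 is 48 × 2/1 = 96.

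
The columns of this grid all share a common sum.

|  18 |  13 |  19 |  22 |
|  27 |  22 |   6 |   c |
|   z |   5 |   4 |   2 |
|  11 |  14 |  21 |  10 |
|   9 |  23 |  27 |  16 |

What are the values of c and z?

Columns 2 and 3 both add up to 77, so every column sums to 77.
Column 4: 22 + 2 + 10 + 16 = 50, so the missing entry is 77 − 50 = 27.
Column 1: 18 + 27 + 11 + 9 = 65, so the missing entry is 77 − 65 = 12.

c = 27, z = 12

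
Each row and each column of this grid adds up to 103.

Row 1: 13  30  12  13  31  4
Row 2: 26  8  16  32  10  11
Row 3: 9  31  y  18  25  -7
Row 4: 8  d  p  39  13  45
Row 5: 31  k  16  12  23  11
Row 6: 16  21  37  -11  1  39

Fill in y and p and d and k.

The known cells in row 5 total 93, leaving 103 − 93 = 10 for the blank.
The known cells in column 2 total 100, leaving 103 − 100 = 3 for the blank.
The known cells in row 4 total 108, leaving 103 − 108 = -5 for the blank.
The known cells in row 3 total 76, leaving 103 − 76 = 27 for the blank.

y = 27, p = -5, d = 3, k = 10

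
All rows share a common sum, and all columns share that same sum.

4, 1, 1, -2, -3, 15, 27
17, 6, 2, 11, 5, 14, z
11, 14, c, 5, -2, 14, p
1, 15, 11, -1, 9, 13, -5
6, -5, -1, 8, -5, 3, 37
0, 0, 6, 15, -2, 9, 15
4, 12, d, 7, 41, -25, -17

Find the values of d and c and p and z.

Rows 1 and 4 both sum to 43, so that's the common total.
Row 2 has 17 + 6 + 2 + 11 + 5 + 14 = 55; the blank must be 43 − 55 = -12.
Row 7 has 4 + 12 + 7 + 41 − 25 − 17 = 22; the blank must be 43 − 22 = 21.
Column 7 has 27 − 12 − 5 + 37 + 15 − 17 = 45; the blank must be 43 − 45 = -2.
Row 3 has 11 + 14 + 5 − 2 + 14 − 2 = 40; the blank must be 43 − 40 = 3.

d = 21, c = 3, p = -2, z = -12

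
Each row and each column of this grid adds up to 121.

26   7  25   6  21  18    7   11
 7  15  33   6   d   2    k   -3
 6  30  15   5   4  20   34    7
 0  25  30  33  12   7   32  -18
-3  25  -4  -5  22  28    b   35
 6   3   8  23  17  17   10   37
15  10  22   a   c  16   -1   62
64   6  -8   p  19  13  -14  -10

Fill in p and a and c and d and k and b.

Row 5 has -3 + 25 − 4 − 5 + 22 + 28 + 35 = 98; the blank must be 121 − 98 = 23.
Row 8 has 64 + 6 − 8 + 19 + 13 − 14 − 10 = 70; the blank must be 121 − 70 = 51.
Column 7 has 7 + 34 + 32 + 23 + 10 − 1 − 14 = 91; the blank must be 121 − 91 = 30.
Row 2 has 7 + 15 + 33 + 6 + 2 + 30 − 3 = 90; the blank must be 121 − 90 = 31.
Column 5 has 21 + 31 + 4 + 12 + 22 + 17 + 19 = 126; the blank must be 121 − 126 = -5.
Row 7 has 15 + 10 + 22 − 5 + 16 − 1 + 62 = 119; the blank must be 121 − 119 = 2.

p = 51, a = 2, c = -5, d = 31, k = 30, b = 23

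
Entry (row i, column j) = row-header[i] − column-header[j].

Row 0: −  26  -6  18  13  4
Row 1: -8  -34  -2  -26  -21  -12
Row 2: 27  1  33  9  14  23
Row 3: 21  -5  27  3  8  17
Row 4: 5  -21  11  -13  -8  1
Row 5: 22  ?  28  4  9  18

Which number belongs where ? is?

22 − 26 = -4.

-4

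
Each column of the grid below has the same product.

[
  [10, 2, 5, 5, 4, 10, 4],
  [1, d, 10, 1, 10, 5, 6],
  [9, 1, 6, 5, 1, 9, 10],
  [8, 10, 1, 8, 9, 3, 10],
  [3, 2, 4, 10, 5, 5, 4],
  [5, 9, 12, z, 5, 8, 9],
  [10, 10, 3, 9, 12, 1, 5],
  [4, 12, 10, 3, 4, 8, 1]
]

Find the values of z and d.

z = 8, d = 10

Columns 1 and 5 each multiply to 432000, so every column has product 432000.
Column 4: 5×1×5×8×10×9×3 = 54000, so the missing entry is 432000 ÷ 54000 = 8.
Column 2: 2×1×10×2×9×10×12 = 43200, so the missing entry is 432000 ÷ 43200 = 10.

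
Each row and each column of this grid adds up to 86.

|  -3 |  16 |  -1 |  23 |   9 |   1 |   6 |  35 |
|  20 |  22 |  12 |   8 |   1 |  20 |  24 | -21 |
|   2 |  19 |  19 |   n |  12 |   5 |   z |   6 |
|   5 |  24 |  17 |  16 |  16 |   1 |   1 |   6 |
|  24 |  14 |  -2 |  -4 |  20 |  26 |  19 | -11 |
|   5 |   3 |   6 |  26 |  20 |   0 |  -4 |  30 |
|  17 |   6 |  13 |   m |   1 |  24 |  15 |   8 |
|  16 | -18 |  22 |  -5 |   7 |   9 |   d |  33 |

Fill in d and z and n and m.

d = 22, z = 3, n = 20, m = 2

Row 8 has 16 − 18 + 22 − 5 + 7 + 9 + 33 = 64; the blank must be 86 − 64 = 22.
Column 7 has 6 + 24 + 1 + 19 − 4 + 15 + 22 = 83; the blank must be 86 − 83 = 3.
Row 3 has 2 + 19 + 19 + 12 + 5 + 3 + 6 = 66; the blank must be 86 − 66 = 20.
Row 7 has 17 + 6 + 13 + 1 + 24 + 15 + 8 = 84; the blank must be 86 − 84 = 2.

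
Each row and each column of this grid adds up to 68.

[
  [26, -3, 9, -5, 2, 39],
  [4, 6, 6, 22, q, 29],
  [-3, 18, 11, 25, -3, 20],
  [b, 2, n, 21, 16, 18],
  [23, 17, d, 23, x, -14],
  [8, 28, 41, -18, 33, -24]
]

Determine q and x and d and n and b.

q = 1, x = 19, d = 0, n = 1, b = 10

The known cells in row 2 total 67, leaving 68 − 67 = 1 for the blank.
The known cells in column 5 total 49, leaving 68 − 49 = 19 for the blank.
The known cells in row 5 total 68, leaving 68 − 68 = 0 for the blank.
The known cells in column 1 total 58, leaving 68 − 58 = 10 for the blank.
The known cells in row 4 total 67, leaving 68 − 67 = 1 for the blank.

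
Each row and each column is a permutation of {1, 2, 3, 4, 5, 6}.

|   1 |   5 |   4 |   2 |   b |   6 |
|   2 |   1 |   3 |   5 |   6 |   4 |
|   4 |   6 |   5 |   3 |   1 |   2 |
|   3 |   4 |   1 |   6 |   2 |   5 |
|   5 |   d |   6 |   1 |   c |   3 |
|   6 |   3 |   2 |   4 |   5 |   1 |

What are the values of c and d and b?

At (row 5, col 2): column 2 already has {1, 3, 4, 5, 6}, so the value is 2.
For row 5, column 5: row 5 already has {1, 2, 3, 5, 6}; that leaves 4.
For row 1, column 5: row 1 already has {1, 2, 4, 5, 6}; that leaves 3.

c = 4, d = 2, b = 3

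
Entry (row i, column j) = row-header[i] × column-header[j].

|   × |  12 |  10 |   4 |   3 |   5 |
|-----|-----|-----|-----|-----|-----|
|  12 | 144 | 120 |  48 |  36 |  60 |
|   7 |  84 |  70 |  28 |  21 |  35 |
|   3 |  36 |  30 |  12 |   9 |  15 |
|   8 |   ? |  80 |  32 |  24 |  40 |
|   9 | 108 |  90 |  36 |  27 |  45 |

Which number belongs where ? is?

8 × 12 = 96.

96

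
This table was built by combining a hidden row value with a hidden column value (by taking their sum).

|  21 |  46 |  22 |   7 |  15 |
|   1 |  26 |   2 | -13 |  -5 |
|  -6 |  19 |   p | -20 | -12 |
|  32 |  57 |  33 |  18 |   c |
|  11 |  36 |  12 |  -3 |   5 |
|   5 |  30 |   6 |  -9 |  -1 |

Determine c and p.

c = 26, p = -5

The difference between any two rows is the same in every column — this is an addition table with the headers hidden.
Row 4 minus row 1 is 32 − 21 = 11, so its entry in column 5 is 15 + 11 = 26.
Row 3 minus row 1 is -6 − 21 = -27, so its entry in column 3 is 22 + (-27) = -5.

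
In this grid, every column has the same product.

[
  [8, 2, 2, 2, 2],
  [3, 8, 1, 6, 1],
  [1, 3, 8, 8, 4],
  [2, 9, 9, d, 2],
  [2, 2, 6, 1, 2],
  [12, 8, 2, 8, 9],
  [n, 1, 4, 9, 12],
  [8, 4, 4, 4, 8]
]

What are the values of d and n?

Columns 2 and 5 each multiply to 27648, so every column has product 27648.
Column 4: 2×6×8×1×8×9×4 = 27648, so the missing entry is 27648 ÷ 27648 = 1.
Column 1: 8×3×1×2×2×12×8 = 9216, so the missing entry is 27648 ÷ 9216 = 3.

d = 1, n = 3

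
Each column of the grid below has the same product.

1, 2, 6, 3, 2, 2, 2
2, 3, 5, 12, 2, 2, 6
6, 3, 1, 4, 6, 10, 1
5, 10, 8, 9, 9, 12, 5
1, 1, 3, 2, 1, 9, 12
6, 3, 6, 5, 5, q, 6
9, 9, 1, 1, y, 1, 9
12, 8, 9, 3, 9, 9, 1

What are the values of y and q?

y = 4, q = 1

Columns 3 and 4 each multiply to 38880, so every column has product 38880.
Column 5: 2×2×6×9×1×5×9 = 9720, so the missing entry is 38880 ÷ 9720 = 4.
Column 6: 2×2×10×12×9×1×9 = 38880, so the missing entry is 38880 ÷ 38880 = 1.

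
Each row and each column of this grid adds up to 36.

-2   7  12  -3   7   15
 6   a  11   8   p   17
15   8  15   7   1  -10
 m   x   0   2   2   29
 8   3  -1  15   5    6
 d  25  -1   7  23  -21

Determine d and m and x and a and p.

Column 5: 7 + 1 + 2 + 5 + 23 = 38, so its missing entry is 36 − 38 = -2.
Row 2: 6 + 11 + 8 − 2 + 17 = 40, so its missing entry is 36 − 40 = -4.
Column 2: 7 − 4 + 8 + 3 + 25 = 39, so its missing entry is 36 − 39 = -3.
Row 4: -3 + 0 + 2 + 2 + 29 = 30, so its missing entry is 36 − 30 = 6.
Row 6: 25 − 1 + 7 + 23 − 21 = 33, so its missing entry is 36 − 33 = 3.

d = 3, m = 6, x = -3, a = -4, p = -2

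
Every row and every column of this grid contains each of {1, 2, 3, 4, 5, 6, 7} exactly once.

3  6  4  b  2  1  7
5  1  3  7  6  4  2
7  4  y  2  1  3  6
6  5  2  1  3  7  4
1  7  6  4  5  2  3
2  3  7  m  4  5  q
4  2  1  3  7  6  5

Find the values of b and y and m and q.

For row 1, column 4: row 1 already has {1, 2, 3, 4, 6, 7}; that leaves 5.
At (row 6, col 4): column 4 already has {1, 2, 3, 4, 5, 7}, so the value is 6.
At (row 6, col 7): row 6 already has {2, 3, 4, 5, 6, 7}, so the value is 1.
Cell (3,3): row 3 already has {1, 2, 3, 4, 6, 7} → 5.

b = 5, y = 5, m = 6, q = 1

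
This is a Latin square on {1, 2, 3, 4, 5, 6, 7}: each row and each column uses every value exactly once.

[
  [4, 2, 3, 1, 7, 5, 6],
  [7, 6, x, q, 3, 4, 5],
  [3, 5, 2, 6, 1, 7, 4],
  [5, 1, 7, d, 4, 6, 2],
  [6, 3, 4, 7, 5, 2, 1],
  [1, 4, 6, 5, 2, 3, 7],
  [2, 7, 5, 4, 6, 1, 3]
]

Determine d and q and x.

d = 3, q = 2, x = 1

At (row 2, col 3): column 3 already has {2, 3, 4, 5, 6, 7}, so the value is 1.
Cell (2,4): row 2 already has {1, 3, 4, 5, 6, 7} → 2.
Cell (4,4): row 4 already has {1, 2, 4, 5, 6, 7} → 3.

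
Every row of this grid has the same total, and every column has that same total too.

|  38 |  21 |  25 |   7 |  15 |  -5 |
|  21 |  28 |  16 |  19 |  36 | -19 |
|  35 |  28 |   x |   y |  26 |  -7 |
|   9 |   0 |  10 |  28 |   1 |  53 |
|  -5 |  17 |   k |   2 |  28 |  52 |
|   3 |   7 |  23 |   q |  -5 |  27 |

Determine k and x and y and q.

k = 7, x = 20, y = -1, q = 46

Rows 1 and 2 both sum to 101, so that's the common total.
Row 6: 3 + 7 + 23 − 5 + 27 = 55, so its missing entry is 101 − 55 = 46.
Column 4: 7 + 19 + 28 + 2 + 46 = 102, so its missing entry is 101 − 102 = -1.
Row 5: -5 + 17 + 2 + 28 + 52 = 94, so its missing entry is 101 − 94 = 7.
Row 3: 35 + 28 − 1 + 26 − 7 = 81, so its missing entry is 101 − 81 = 20.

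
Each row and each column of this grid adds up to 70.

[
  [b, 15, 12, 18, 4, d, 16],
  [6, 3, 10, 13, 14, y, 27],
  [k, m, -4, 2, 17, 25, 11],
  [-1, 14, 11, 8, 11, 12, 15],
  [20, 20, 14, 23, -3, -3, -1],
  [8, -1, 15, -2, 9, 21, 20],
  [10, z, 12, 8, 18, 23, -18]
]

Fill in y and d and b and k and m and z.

y = -3, d = -5, b = 10, k = 17, m = 2, z = 17

The known cells in row 2 total 73, leaving 70 − 73 = -3 for the blank.
The known cells in row 7 total 53, leaving 70 − 53 = 17 for the blank.
The known cells in column 2 total 68, leaving 70 − 68 = 2 for the blank.
The known cells in row 3 total 53, leaving 70 − 53 = 17 for the blank.
The known cells in column 1 total 60, leaving 70 − 60 = 10 for the blank.
The known cells in row 1 total 75, leaving 70 − 75 = -5 for the blank.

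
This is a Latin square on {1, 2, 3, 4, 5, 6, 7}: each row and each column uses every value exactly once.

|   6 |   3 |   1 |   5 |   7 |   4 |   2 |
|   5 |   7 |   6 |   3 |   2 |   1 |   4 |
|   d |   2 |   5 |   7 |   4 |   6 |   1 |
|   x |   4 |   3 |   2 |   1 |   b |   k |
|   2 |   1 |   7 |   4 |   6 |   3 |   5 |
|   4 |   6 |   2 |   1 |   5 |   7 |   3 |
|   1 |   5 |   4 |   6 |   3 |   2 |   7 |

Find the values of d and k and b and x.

At (row 3, col 1): row 3 already has {1, 2, 4, 5, 6, 7}, so the value is 3.
At (row 4, col 7): column 7 already has {1, 2, 3, 4, 5, 7}, so the value is 6.
At (row 4, col 6): column 6 already has {1, 2, 3, 4, 6, 7}, so the value is 5.
Cell (4,1): row 4 already has {1, 2, 3, 4, 5, 6} → 7.

d = 3, k = 6, b = 5, x = 7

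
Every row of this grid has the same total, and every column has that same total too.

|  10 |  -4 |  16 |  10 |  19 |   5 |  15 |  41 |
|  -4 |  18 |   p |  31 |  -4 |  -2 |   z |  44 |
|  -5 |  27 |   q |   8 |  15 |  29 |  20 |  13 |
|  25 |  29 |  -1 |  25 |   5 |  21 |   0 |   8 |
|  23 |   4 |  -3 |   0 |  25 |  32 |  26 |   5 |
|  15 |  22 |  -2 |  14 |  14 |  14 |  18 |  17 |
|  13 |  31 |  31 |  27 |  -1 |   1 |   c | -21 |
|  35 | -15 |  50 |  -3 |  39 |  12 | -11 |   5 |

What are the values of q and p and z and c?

q = 5, p = 16, z = 13, c = 31

Rows 1 and 4 both sum to 112, so that's the common total.
Row 7: 13 + 31 + 31 + 27 − 1 + 1 − 21 = 81, so its missing entry is 112 − 81 = 31.
Column 7: 15 + 20 + 0 + 26 + 18 + 31 − 11 = 99, so its missing entry is 112 − 99 = 13.
Row 2: -4 + 18 + 31 − 4 − 2 + 13 + 44 = 96, so its missing entry is 112 − 96 = 16.
Row 3: -5 + 27 + 8 + 15 + 29 + 20 + 13 = 107, so its missing entry is 112 − 107 = 5.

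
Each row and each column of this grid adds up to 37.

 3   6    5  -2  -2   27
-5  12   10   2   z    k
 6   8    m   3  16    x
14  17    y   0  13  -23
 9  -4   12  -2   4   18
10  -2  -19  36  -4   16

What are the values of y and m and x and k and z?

Column 5: -2 + 16 + 13 + 4 − 4 = 27, so its missing entry is 37 − 27 = 10.
Row 2: -5 + 12 + 10 + 2 + 10 = 29, so its missing entry is 37 − 29 = 8.
Row 4: 14 + 17 + 0 + 13 − 23 = 21, so its missing entry is 37 − 21 = 16.
Column 3: 5 + 10 + 16 + 12 − 19 = 24, so its missing entry is 37 − 24 = 13.
Row 3: 6 + 8 + 13 + 3 + 16 = 46, so its missing entry is 37 − 46 = -9.

y = 16, m = 13, x = -9, k = 8, z = 10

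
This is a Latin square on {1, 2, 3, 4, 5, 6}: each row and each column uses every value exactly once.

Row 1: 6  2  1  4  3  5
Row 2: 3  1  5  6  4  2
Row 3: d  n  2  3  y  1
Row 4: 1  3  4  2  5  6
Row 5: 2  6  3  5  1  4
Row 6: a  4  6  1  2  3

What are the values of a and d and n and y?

For row 3, column 5: column 5 already has {1, 2, 3, 4, 5}; that leaves 6.
At (row 6, col 1): row 6 already has {1, 2, 3, 4, 6}, so the value is 5.
For row 3, column 1: column 1 already has {1, 2, 3, 5, 6}; that leaves 4.
For row 3, column 2: row 3 already has {1, 2, 3, 4, 6}; that leaves 5.

a = 5, d = 4, n = 5, y = 6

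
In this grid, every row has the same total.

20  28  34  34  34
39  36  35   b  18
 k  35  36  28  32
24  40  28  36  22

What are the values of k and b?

The complete rows each total 150.
Row 3 is missing 150 − 131 = 19 (since 35 + 36 + 28 + 32 = 131).
Row 2 is missing 150 − 128 = 22 (since 39 + 36 + 35 + 18 = 128).

k = 19, b = 22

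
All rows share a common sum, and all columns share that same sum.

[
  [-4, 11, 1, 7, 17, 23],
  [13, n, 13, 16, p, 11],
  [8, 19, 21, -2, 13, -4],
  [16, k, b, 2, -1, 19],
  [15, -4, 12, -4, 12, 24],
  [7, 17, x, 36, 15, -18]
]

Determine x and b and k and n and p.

Rows 1 and 3 both sum to 55, so that's the common total.
Column 5: 17 + 13 − 1 + 12 + 15 = 56, so its missing entry is 55 − 56 = -1.
Row 2: 13 + 13 + 16 − 1 + 11 = 52, so its missing entry is 55 − 52 = 3.
Column 2: 11 + 3 + 19 − 4 + 17 = 46, so its missing entry is 55 − 46 = 9.
Row 4: 16 + 9 + 2 − 1 + 19 = 45, so its missing entry is 55 − 45 = 10.
Row 6: 7 + 17 + 36 + 15 − 18 = 57, so its missing entry is 55 − 57 = -2.

x = -2, b = 10, k = 9, n = 3, p = -1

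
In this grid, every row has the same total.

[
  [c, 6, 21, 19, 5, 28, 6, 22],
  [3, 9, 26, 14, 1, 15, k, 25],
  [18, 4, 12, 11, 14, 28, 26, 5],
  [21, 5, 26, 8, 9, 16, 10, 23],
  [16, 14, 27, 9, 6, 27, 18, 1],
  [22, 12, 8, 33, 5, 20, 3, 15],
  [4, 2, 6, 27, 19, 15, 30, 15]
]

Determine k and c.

k = 25, c = 11

Rows 4 and 7 both add up to 118, so every row sums to 118.
Row 2: 3 + 9 + 26 + 14 + 1 + 15 + 25 = 93, so the missing entry is 118 − 93 = 25.
Row 1: 6 + 21 + 19 + 5 + 28 + 6 + 22 = 107, so the missing entry is 118 − 107 = 11.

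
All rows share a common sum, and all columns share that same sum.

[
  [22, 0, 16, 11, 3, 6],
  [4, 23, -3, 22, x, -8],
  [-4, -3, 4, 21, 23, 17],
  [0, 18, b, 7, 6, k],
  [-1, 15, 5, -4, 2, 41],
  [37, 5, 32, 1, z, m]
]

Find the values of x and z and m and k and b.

Rows 1 and 3 both sum to 58, so that's the common total.
Row 2 has 4 + 23 − 3 + 22 − 8 = 38; the blank must be 58 − 38 = 20.
Column 5 has 3 + 20 + 23 + 6 + 2 = 54; the blank must be 58 − 54 = 4.
Row 6 has 37 + 5 + 32 + 1 + 4 = 79; the blank must be 58 − 79 = -21.
Column 3 has 16 − 3 + 4 + 5 + 32 = 54; the blank must be 58 − 54 = 4.
Row 4 has 0 + 18 + 4 + 7 + 6 = 35; the blank must be 58 − 35 = 23.

x = 20, z = 4, m = -21, k = 23, b = 4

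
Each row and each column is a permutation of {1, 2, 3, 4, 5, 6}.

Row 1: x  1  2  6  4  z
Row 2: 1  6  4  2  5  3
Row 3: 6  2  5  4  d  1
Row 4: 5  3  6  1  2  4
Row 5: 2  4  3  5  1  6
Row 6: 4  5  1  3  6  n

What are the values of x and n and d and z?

x = 3, n = 2, d = 3, z = 5

At (row 3, col 5): row 3 already has {1, 2, 4, 5, 6}, so the value is 3.
For row 6, column 6: row 6 already has {1, 3, 4, 5, 6}; that leaves 2.
Cell (1,6): column 6 already has {1, 2, 3, 4, 6} → 5.
At (row 1, col 1): row 1 already has {1, 2, 4, 5, 6}, so the value is 3.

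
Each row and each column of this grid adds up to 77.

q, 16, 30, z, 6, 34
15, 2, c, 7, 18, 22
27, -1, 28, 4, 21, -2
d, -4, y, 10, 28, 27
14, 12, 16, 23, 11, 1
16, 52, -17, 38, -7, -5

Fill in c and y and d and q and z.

c = 13, y = 7, d = 9, q = -4, z = -5

The known cells in row 2 total 64, leaving 77 − 64 = 13 for the blank.
The known cells in column 4 total 82, leaving 77 − 82 = -5 for the blank.
The known cells in row 1 total 81, leaving 77 − 81 = -4 for the blank.
The known cells in column 1 total 68, leaving 77 − 68 = 9 for the blank.
The known cells in row 4 total 70, leaving 77 − 70 = 7 for the blank.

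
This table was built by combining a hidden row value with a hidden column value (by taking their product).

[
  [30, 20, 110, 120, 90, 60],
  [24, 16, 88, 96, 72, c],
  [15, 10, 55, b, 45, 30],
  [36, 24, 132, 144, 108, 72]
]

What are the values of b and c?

Each row is a constant multiple of every other row — this is a multiplication table with the headers hidden.
Row 3 is 55/110 = 1/2 times row 1, so its entry in column 4 is 120 × 1/2 = 60.
Row 2 is 88/110 = 4/5 times row 1, so its entry in column 6 is 60 × 4/5 = 48.

b = 60, c = 48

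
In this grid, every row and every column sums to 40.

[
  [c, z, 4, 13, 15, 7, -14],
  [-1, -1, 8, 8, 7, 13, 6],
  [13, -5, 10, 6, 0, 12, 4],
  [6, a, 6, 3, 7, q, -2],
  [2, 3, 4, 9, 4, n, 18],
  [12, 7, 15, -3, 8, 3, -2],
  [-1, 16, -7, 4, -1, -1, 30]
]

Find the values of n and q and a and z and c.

Column 1 has -1 + 13 + 6 + 2 + 12 − 1 = 31; the blank must be 40 − 31 = 9.
Row 1 has 9 + 4 + 13 + 15 + 7 − 14 = 34; the blank must be 40 − 34 = 6.
Column 2 has 6 − 1 − 5 + 3 + 7 + 16 = 26; the blank must be 40 − 26 = 14.
Row 5 has 2 + 3 + 4 + 9 + 4 + 18 = 40; the blank must be 40 − 40 = 0.
Row 4 has 6 + 14 + 6 + 3 + 7 − 2 = 34; the blank must be 40 − 34 = 6.

n = 0, q = 6, a = 14, z = 6, c = 9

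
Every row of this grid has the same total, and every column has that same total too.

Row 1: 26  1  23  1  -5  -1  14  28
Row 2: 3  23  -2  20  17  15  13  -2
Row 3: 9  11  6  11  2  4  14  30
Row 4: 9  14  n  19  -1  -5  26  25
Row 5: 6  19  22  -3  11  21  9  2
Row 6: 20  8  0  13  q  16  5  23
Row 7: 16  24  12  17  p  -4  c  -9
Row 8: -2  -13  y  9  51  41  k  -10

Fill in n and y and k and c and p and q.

Rows 1 and 2 both sum to 87, so that's the common total.
Row 6 has 20 + 8 + 0 + 13 + 16 + 5 + 23 = 85; the blank must be 87 − 85 = 2.
Column 5 has -5 + 17 + 2 − 1 + 11 + 2 + 51 = 77; the blank must be 87 − 77 = 10.
Row 7 has 16 + 24 + 12 + 17 + 10 − 4 − 9 = 66; the blank must be 87 − 66 = 21.
Column 7 has 14 + 13 + 14 + 26 + 9 + 5 + 21 = 102; the blank must be 87 − 102 = -15.
Row 8 has -2 − 13 + 9 + 51 + 41 − 15 − 10 = 61; the blank must be 87 − 61 = 26.
Row 4 has 9 + 14 + 19 − 1 − 5 + 26 + 25 = 87; the blank must be 87 − 87 = 0.

n = 0, y = 26, k = -15, c = 21, p = 10, q = 2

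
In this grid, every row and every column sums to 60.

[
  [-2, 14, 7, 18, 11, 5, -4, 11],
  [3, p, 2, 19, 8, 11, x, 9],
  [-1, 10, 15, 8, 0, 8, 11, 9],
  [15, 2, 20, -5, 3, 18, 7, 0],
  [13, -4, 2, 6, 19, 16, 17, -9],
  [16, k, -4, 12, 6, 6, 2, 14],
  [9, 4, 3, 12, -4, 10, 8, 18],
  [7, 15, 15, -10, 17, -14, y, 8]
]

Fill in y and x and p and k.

y = 22, x = -3, p = 11, k = 8

The known cells in row 8 total 38, leaving 60 − 38 = 22 for the blank.
The known cells in column 7 total 63, leaving 60 − 63 = -3 for the blank.
The known cells in row 2 total 49, leaving 60 − 49 = 11 for the blank.
The known cells in row 6 total 52, leaving 60 − 52 = 8 for the blank.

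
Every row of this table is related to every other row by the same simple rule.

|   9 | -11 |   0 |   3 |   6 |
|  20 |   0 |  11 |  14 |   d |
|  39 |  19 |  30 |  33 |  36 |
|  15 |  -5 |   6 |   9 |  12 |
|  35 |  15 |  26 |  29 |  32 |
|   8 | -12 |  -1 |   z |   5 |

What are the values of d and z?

d = 17, z = 2

The difference between any two rows is the same in every column — this is an addition table with the headers hidden.
Row 2 minus row 1 is 11 − 0 = 11, so its entry in column 5 is 6 + 11 = 17.
Row 6 minus row 1 is -1 − 0 = -1, so its entry in column 4 is 3 + (-1) = 2.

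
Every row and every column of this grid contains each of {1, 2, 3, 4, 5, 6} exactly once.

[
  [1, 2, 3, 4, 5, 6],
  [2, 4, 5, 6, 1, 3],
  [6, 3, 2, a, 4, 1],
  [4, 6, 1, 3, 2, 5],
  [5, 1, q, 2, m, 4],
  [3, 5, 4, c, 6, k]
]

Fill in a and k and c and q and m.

a = 5, k = 2, c = 1, q = 6, m = 3

For row 5, column 5: column 5 already has {1, 2, 4, 5, 6}; that leaves 3.
For row 6, column 6: column 6 already has {1, 3, 4, 5, 6}; that leaves 2.
For row 5, column 3: row 5 already has {1, 2, 3, 4, 5}; that leaves 6.
Cell (3,4): row 3 already has {1, 2, 3, 4, 6} → 5.
For row 6, column 4: row 6 already has {2, 3, 4, 5, 6}; that leaves 1.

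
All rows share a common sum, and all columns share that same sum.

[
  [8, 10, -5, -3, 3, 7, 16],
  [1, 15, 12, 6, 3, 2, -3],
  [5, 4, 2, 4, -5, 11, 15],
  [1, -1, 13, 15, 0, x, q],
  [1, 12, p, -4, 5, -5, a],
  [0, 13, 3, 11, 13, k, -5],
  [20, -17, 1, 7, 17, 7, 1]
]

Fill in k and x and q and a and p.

Rows 1 and 2 both sum to 36, so that's the common total.
Row 6: 0 + 13 + 3 + 11 + 13 − 5 = 35, so its missing entry is 36 − 35 = 1.
Column 3: -5 + 12 + 2 + 13 + 3 + 1 = 26, so its missing entry is 36 − 26 = 10.
Row 5: 1 + 12 + 10 − 4 + 5 − 5 = 19, so its missing entry is 36 − 19 = 17.
Column 7: 16 − 3 + 15 + 17 − 5 + 1 = 41, so its missing entry is 36 − 41 = -5.
Row 4: 1 − 1 + 13 + 15 + 0 − 5 = 23, so its missing entry is 36 − 23 = 13.

k = 1, x = 13, q = -5, a = 17, p = 10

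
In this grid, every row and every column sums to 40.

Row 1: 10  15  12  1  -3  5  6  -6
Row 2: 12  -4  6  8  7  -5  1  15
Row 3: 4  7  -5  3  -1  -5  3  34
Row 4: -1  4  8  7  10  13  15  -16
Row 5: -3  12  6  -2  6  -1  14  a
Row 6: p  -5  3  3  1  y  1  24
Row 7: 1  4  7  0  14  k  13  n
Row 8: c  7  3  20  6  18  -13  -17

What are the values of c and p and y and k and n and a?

Row 8 has 7 + 3 + 20 + 6 + 18 − 13 − 17 = 24; the blank must be 40 − 24 = 16.
Column 1 has 10 + 12 + 4 − 1 − 3 + 1 + 16 = 39; the blank must be 40 − 39 = 1.
Row 6 has 1 − 5 + 3 + 3 + 1 + 1 + 24 = 28; the blank must be 40 − 28 = 12.
Column 6 has 5 − 5 − 5 + 13 − 1 + 12 + 18 = 37; the blank must be 40 − 37 = 3.
Row 7 has 1 + 4 + 7 + 0 + 14 + 3 + 13 = 42; the blank must be 40 − 42 = -2.
Row 5 has -3 + 12 + 6 − 2 + 6 − 1 + 14 = 32; the blank must be 40 − 32 = 8.

c = 16, p = 1, y = 12, k = 3, n = -2, a = 8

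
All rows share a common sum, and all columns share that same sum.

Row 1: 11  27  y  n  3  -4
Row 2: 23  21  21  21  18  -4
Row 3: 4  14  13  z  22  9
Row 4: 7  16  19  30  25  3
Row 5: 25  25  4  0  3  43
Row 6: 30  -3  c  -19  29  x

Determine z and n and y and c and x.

z = 38, n = 30, y = 33, c = 10, x = 53

Rows 2 and 4 both sum to 100, so that's the common total.
Column 6 has -4 − 4 + 9 + 3 + 43 = 47; the blank must be 100 − 47 = 53.
Row 3 has 4 + 14 + 13 + 22 + 9 = 62; the blank must be 100 − 62 = 38.
Column 4 has 21 + 38 + 30 + 0 − 19 = 70; the blank must be 100 − 70 = 30.
Row 1 has 11 + 27 + 30 + 3 − 4 = 67; the blank must be 100 − 67 = 33.
Row 6 has 30 − 3 − 19 + 29 + 53 = 90; the blank must be 100 − 90 = 10.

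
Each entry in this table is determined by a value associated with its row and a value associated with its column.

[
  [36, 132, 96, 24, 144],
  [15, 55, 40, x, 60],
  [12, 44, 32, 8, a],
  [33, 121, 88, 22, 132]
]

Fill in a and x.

a = 48, x = 10

Each row is a constant multiple of every other row — this is a multiplication table with the headers hidden.
Row 3 is 12/36 = 1/3 times row 1, so its entry in column 5 is 144 × 1/3 = 48.
Row 2 is 15/36 = 5/12 times row 1, so its entry in column 4 is 24 × 5/12 = 10.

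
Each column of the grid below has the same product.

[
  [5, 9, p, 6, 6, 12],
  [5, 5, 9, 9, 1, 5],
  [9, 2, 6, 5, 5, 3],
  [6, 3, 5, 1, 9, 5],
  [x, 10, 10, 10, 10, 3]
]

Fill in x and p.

Columns 4 and 5 each multiply to 2700, so every column has product 2700.
Column 1: 5×5×9×6 = 1350, so the missing entry is 2700 ÷ 1350 = 2.
Column 3: 9×6×5×10 = 2700, so the missing entry is 2700 ÷ 2700 = 1.

x = 2, p = 1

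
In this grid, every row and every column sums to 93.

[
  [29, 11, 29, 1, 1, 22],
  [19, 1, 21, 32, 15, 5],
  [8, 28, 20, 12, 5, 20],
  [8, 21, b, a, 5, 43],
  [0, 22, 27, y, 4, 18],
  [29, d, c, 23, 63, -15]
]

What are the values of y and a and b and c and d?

y = 22, a = 3, b = 13, c = -17, d = 10

Row 5 has 0 + 22 + 27 + 4 + 18 = 71; the blank must be 93 − 71 = 22.
Column 2 has 11 + 1 + 28 + 21 + 22 = 83; the blank must be 93 − 83 = 10.
Column 4 has 1 + 32 + 12 + 22 + 23 = 90; the blank must be 93 − 90 = 3.
Row 4 has 8 + 21 + 3 + 5 + 43 = 80; the blank must be 93 − 80 = 13.
Row 6 has 29 + 10 + 23 + 63 − 15 = 110; the blank must be 93 − 110 = -17.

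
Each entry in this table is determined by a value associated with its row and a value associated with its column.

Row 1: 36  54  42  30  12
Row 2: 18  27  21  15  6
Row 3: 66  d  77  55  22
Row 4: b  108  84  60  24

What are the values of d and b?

d = 99, b = 72

Each row is a constant multiple of every other row — this is a multiplication table with the headers hidden.
Row 3 is 77/42 = 11/6 times row 1, so its entry in column 2 is 54 × 11/6 = 99.
Row 4 is 84/42 = 2/1 times row 1, so its entry in column 1 is 36 × 2/1 = 72.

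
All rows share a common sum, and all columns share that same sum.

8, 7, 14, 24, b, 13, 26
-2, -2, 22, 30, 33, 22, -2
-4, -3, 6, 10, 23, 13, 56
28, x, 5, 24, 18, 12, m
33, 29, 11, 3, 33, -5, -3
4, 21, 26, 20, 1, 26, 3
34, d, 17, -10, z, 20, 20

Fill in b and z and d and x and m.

Rows 2 and 3 both sum to 101, so that's the common total.
The known cells in row 1 total 92, leaving 101 − 92 = 9 for the blank.
The known cells in column 5 total 117, leaving 101 − 117 = -16 for the blank.
The known cells in row 7 total 65, leaving 101 − 65 = 36 for the blank.
The known cells in column 2 total 88, leaving 101 − 88 = 13 for the blank.
The known cells in row 4 total 100, leaving 101 − 100 = 1 for the blank.

b = 9, z = -16, d = 36, x = 13, m = 1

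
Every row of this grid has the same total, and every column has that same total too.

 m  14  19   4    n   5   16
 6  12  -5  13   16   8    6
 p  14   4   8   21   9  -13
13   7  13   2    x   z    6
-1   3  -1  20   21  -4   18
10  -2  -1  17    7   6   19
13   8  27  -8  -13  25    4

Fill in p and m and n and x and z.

Rows 2 and 5 both sum to 56, so that's the common total.
Row 3: 14 + 4 + 8 + 21 + 9 − 13 = 43, so its missing entry is 56 − 43 = 13.
Column 1: 6 + 13 + 13 − 1 + 10 + 13 = 54, so its missing entry is 56 − 54 = 2.
Row 1: 2 + 14 + 19 + 4 + 5 + 16 = 60, so its missing entry is 56 − 60 = -4.
Column 5: -4 + 16 + 21 + 21 + 7 − 13 = 48, so its missing entry is 56 − 48 = 8.
Row 4: 13 + 7 + 13 + 2 + 8 + 6 = 49, so its missing entry is 56 − 49 = 7.

p = 13, m = 2, n = -4, x = 8, z = 7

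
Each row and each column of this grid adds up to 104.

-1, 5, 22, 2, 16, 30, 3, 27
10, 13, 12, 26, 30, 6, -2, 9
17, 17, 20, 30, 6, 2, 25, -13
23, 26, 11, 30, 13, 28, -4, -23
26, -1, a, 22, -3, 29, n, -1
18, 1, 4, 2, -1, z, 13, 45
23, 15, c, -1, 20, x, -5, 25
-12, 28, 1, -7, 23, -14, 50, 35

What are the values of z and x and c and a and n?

z = 22, x = 1, c = 26, a = 8, n = 24

Row 6: 18 + 1 + 4 + 2 − 1 + 13 + 45 = 82, so its missing entry is 104 − 82 = 22.
Column 6: 30 + 6 + 2 + 28 + 29 + 22 − 14 = 103, so its missing entry is 104 − 103 = 1.
Row 7: 23 + 15 − 1 + 20 + 1 − 5 + 25 = 78, so its missing entry is 104 − 78 = 26.
Column 7: 3 − 2 + 25 − 4 + 13 − 5 + 50 = 80, so its missing entry is 104 − 80 = 24.
Row 5: 26 − 1 + 22 − 3 + 29 + 24 − 1 = 96, so its missing entry is 104 − 96 = 8.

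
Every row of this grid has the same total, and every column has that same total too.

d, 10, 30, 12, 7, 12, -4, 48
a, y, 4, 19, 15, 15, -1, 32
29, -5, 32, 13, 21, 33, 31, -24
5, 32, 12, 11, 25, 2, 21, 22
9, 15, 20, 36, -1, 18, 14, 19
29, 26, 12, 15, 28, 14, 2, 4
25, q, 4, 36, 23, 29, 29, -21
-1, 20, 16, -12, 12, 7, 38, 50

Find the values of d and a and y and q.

Rows 3 and 4 both sum to 130, so that's the common total.
The known cells in row 7 total 125, leaving 130 − 125 = 5 for the blank.
The known cells in column 2 total 103, leaving 130 − 103 = 27 for the blank.
The known cells in row 2 total 111, leaving 130 − 111 = 19 for the blank.
The known cells in row 1 total 115, leaving 130 − 115 = 15 for the blank.

d = 15, a = 19, y = 27, q = 5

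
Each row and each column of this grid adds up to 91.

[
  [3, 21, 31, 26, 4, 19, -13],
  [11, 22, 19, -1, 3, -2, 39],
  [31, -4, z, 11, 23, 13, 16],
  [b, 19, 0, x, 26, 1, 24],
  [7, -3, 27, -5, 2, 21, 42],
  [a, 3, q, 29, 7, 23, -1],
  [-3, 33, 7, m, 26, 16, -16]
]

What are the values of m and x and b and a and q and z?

Row 3: 31 − 4 + 11 + 23 + 13 + 16 = 90, so its missing entry is 91 − 90 = 1.
Row 7: -3 + 33 + 7 + 26 + 16 − 16 = 63, so its missing entry is 91 − 63 = 28.
Column 4: 26 − 1 + 11 − 5 + 29 + 28 = 88, so its missing entry is 91 − 88 = 3.
Row 4: 19 + 0 + 3 + 26 + 1 + 24 = 73, so its missing entry is 91 − 73 = 18.
Column 1: 3 + 11 + 31 + 18 + 7 − 3 = 67, so its missing entry is 91 − 67 = 24.
Row 6: 24 + 3 + 29 + 7 + 23 − 1 = 85, so its missing entry is 91 − 85 = 6.

m = 28, x = 3, b = 18, a = 24, q = 6, z = 1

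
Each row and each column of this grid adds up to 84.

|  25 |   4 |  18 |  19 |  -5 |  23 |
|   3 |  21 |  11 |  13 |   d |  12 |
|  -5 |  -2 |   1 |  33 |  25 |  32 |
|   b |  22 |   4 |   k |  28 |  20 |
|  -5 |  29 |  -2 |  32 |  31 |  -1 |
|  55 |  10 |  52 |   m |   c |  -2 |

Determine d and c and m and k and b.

Row 2: 3 + 21 + 11 + 13 + 12 = 60, so its missing entry is 84 − 60 = 24.
Column 5: -5 + 24 + 25 + 28 + 31 = 103, so its missing entry is 84 − 103 = -19.
Column 1: 25 + 3 − 5 − 5 + 55 = 73, so its missing entry is 84 − 73 = 11.
Row 4: 11 + 22 + 4 + 28 + 20 = 85, so its missing entry is 84 − 85 = -1.
Row 6: 55 + 10 + 52 − 19 − 2 = 96, so its missing entry is 84 − 96 = -12.

d = 24, c = -19, m = -12, k = -1, b = 11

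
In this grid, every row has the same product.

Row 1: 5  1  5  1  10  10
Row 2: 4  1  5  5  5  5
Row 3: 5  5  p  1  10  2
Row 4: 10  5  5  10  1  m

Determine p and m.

Rows 1 and 2 each multiply to 2500, so every row has product 2500.
Row 3: 5×5×1×10×2 = 500, so the missing entry is 2500 ÷ 500 = 5.
Row 4: 10×5×5×10×1 = 2500, so the missing entry is 2500 ÷ 2500 = 1.

p = 5, m = 1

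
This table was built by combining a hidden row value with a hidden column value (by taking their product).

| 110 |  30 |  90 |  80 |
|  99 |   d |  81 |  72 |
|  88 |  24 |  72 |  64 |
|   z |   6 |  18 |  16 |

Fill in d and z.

d = 27, z = 22

Each row is a constant multiple of every other row — this is a multiplication table with the headers hidden.
Row 2 is 81/90 = 9/10 times row 1, so its entry in column 2 is 30 × 9/10 = 27.
Row 4 is 18/90 = 1/5 times row 1, so its entry in column 1 is 110 × 1/5 = 22.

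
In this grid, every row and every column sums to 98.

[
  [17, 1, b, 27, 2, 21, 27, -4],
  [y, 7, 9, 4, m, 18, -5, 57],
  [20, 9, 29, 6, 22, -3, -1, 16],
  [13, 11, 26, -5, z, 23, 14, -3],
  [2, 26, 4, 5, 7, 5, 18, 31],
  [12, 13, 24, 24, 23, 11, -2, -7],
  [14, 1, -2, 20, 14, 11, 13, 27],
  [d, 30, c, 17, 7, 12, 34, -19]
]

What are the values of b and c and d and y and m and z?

Row 4: 13 + 11 + 26 − 5 + 23 + 14 − 3 = 79, so its missing entry is 98 − 79 = 19.
Column 5: 2 + 22 + 19 + 7 + 23 + 14 + 7 = 94, so its missing entry is 98 − 94 = 4.
Row 1: 17 + 1 + 27 + 2 + 21 + 27 − 4 = 91, so its missing entry is 98 − 91 = 7.
Column 3: 7 + 9 + 29 + 26 + 4 + 24 − 2 = 97, so its missing entry is 98 − 97 = 1.
Row 8: 30 + 1 + 17 + 7 + 12 + 34 − 19 = 82, so its missing entry is 98 − 82 = 16.
Row 2: 7 + 9 + 4 + 4 + 18 − 5 + 57 = 94, so its missing entry is 98 − 94 = 4.

b = 7, c = 1, d = 16, y = 4, m = 4, z = 19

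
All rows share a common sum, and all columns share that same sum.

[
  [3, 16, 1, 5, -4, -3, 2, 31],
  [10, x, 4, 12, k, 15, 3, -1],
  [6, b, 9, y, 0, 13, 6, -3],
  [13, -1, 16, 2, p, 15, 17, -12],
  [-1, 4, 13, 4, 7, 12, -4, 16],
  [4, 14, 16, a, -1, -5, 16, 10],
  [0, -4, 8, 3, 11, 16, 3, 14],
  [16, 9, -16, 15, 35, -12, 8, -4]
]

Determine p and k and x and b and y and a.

Rows 1 and 5 both sum to 51, so that's the common total.
Row 4: 13 − 1 + 16 + 2 + 15 + 17 − 12 = 50, so its missing entry is 51 − 50 = 1.
Column 5: -4 + 0 + 1 + 7 − 1 + 11 + 35 = 49, so its missing entry is 51 − 49 = 2.
Row 2: 10 + 4 + 12 + 2 + 15 + 3 − 1 = 45, so its missing entry is 51 − 45 = 6.
Column 2: 16 + 6 − 1 + 4 + 14 − 4 + 9 = 44, so its missing entry is 51 − 44 = 7.
Row 3: 6 + 7 + 9 + 0 + 13 + 6 − 3 = 38, so its missing entry is 51 − 38 = 13.
Row 6: 4 + 14 + 16 − 1 − 5 + 16 + 10 = 54, so its missing entry is 51 − 54 = -3.

p = 1, k = 2, x = 6, b = 7, y = 13, a = -3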